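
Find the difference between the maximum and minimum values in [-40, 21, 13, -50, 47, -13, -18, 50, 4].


Maximum value: 50
Minimum value: -50
Range = 50 - (-50) = 100
Final answer: 100


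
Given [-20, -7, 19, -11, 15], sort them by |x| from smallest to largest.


Compute absolute values:
  |-20| = 20
  |-7| = 7
  |19| = 19
  |-11| = 11
  |15| = 15
Absolute values in increasing order: 7 < 11 < 15 < 19 < 20
Listing the original numbers in that order gives the answer.
Final answer: [-7, -11, 15, 19, -20]


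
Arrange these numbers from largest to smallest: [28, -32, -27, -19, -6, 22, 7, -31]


Original list: [28, -32, -27, -19, -6, 22, 7, -31]
Repeatedly take the largest remaining element:
  Remaining [28, -32, -27, -19, -6, 22, 7, -31] -> largest is 28
  Remaining [-32, -27, -19, -6, 22, 7, -31] -> largest is 22
  Remaining [-32, -27, -19, -6, 7, -31] -> largest is 7
  Remaining [-32, -27, -19, -6, -31] -> largest is -6
  Remaining [-32, -27, -19, -31] -> largest is -19
  Remaining [-32, -27, -31] -> largest is -27
  Remaining [-32, -31] -> largest is -31
  Remaining [-32] -> largest is -32
Collecting the picks in order gives the descending list.
Final answer: [28, 22, 7, -6, -19, -27, -31, -32]


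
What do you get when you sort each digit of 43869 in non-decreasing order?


The number 43869 has digits: 4, 3, 8, 6, 9
Sorted: 3, 4, 6, 8, 9
Joining the sorted digits gives the result.
Final answer: 34689


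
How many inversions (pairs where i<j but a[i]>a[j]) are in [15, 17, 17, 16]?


For each element, count the later elements that are smaller than it:
  15 (index 0): smaller elements after it = [] -> 0
  17 (index 1): smaller elements after it = [16] -> 1
  17 (index 2): smaller elements after it = [16] -> 1
Total inversions = 0 + 1 + 1 = 2
Final answer: 2


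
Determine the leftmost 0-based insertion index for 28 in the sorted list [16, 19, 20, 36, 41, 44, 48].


List is sorted: [16, 19, 20, 36, 41, 44, 48]
We need the leftmost position where 28 can be inserted, i.e. the first index whose element is >= 28 (or the end of the list if none is).
Binary search with low=0, high=7 (0-based indices):
  low=0, high=7, mid=3: a[3]=36 >= 28, so high = 3
  low=0, high=3, mid=1: a[1]=19 < 28, so low = 2
  low=2, high=3, mid=2: a[2]=20 < 28, so low = 3
Now low = high = 3, so the insertion index is 3.
Final answer: 3


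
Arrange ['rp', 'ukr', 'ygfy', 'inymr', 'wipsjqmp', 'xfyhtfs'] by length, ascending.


Compute lengths:
  'rp' has length 2
  'ukr' has length 3
  'ygfy' has length 4
  'inymr' has length 5
  'wipsjqmp' has length 8
  'xfyhtfs' has length 7
Lengths in increasing order: 2 < 3 < 4 < 5 < 7 < 8
Listing the words in that order gives the answer.
Final answer: ['rp', 'ukr', 'ygfy', 'inymr', 'xfyhtfs', 'wipsjqmp']


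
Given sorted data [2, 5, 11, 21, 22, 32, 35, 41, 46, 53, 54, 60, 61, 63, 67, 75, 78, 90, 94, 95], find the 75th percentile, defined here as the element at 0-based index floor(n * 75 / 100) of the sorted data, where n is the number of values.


The dataset has n = 20 elements.
Index = floor(20 * 75 / 100) = floor(1500 / 100) = floor(15) = 15
Counting from index 0 in the sorted data, the element at index 15 is 75.
Final answer: 75


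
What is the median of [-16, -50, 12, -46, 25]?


First, sort the list: [-50, -46, -16, 12, 25]
The list has 5 elements (odd count).
The middle index is 2 (0-based), and the element there is -16.
Final answer: -16


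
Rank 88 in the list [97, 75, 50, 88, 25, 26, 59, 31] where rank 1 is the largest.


Sort descending: [97, 88, 75, 59, 50, 31, 26, 25]
Find 88 in the sorted list.
88 is at position 2.
Final answer: 2


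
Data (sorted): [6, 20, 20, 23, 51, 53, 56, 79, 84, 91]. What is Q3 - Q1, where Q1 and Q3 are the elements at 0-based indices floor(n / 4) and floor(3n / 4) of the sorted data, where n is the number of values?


The data has n = 10 elements.
Q1 index = floor(10 / 4) = floor(2.5) = 2; Q3 index = floor(3 * 10 / 4) = floor(7.5) = 7
Q1 = element at index 2 = 20
Q3 = element at index 7 = 79
IQR = 79 - 20 = 59
Final answer: 59


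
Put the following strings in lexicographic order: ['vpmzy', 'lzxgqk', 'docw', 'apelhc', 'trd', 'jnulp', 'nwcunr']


Compare strings character by character (the first differing letter decides):
  'apelhc' < 'docw' since 'a' < 'd' at position 1
  'docw' < 'jnulp' since 'd' < 'j' at position 1
  'jnulp' < 'lzxgqk' since 'j' < 'l' at position 1
  'lzxgqk' < 'nwcunr' since 'l' < 'n' at position 1
  'nwcunr' < 'trd' since 'n' < 't' at position 1
  'trd' < 'vpmzy' since 't' < 'v' at position 1
Chaining these comparisons gives the alphabetical order.
Final answer: ['apelhc', 'docw', 'jnulp', 'lzxgqk', 'nwcunr', 'trd', 'vpmzy']


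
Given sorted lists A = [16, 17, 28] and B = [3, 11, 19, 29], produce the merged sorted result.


List A: [16, 17, 28]
List B: [3, 11, 19, 29]
Repeatedly compare the front elements and take the smaller:
  16 vs 3 -> take 3
  16 vs 11 -> take 11
  16 vs 19 -> take 16
  17 vs 19 -> take 17
  28 vs 19 -> take 19
  28 vs 29 -> take 28
  A is exhausted; append the rest of B: [29]
Final answer: [3, 11, 16, 17, 19, 28, 29]


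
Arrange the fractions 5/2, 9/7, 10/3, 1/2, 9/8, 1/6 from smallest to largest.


Convert to decimal for comparison:
  5/2 = 2.5
  9/7 = 1.2857
  10/3 = 3.3333
  1/2 = 0.5
  9/8 = 1.125
  1/6 = 0.1667
Decimals in increasing order: 0.1667 < 0.5 < 1.125 < 1.2857 < 2.5 < 3.3333
Writing each back as its fraction gives the sorted order.
Final answer: 1/6, 1/2, 9/8, 9/7, 5/2, 10/3


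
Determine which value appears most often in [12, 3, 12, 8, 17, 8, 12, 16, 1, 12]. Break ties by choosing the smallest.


Count the frequency of each value:
  1 appears 1 time(s)
  3 appears 1 time(s)
  8 appears 2 time(s)
  12 appears 4 time(s)
  16 appears 1 time(s)
  17 appears 1 time(s)
Maximum frequency is 4.
Only 12 reaches that frequency, so it is the mode.
Final answer: 12


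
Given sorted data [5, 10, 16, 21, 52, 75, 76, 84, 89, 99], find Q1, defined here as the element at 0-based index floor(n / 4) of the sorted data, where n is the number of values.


The list has n = 10 elements.
Q1 index = floor(10 / 4) = floor(2.5) = 2
Counting from index 0 in the sorted data, the element at index 2 is 16.
Final answer: 16


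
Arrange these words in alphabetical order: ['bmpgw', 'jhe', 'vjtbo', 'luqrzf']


Compare strings character by character (the first differing letter decides):
  'bmpgw' < 'jhe' since 'b' < 'j' at position 1
  'jhe' < 'luqrzf' since 'j' < 'l' at position 1
  'luqrzf' < 'vjtbo' since 'l' < 'v' at position 1
Chaining these comparisons gives the alphabetical order.
Final answer: ['bmpgw', 'jhe', 'luqrzf', 'vjtbo']


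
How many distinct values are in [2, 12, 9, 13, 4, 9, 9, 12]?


List all unique values:
Distinct values: [2, 4, 9, 12, 13]
Count = 5
Final answer: 5


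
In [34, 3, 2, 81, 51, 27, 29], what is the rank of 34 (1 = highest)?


Sort descending: [81, 51, 34, 29, 27, 3, 2]
Find 34 in the sorted list.
34 is at position 3.
Final answer: 3


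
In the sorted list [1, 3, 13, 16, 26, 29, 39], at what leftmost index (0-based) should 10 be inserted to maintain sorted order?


List is sorted: [1, 3, 13, 16, 26, 29, 39]
We need the leftmost position where 10 can be inserted, i.e. the first index whose element is >= 10 (or the end of the list if none is).
Binary search with low=0, high=7 (0-based indices):
  low=0, high=7, mid=3: a[3]=16 >= 10, so high = 3
  low=0, high=3, mid=1: a[1]=3 < 10, so low = 2
  low=2, high=3, mid=2: a[2]=13 >= 10, so high = 2
Now low = high = 2, so the insertion index is 2.
Final answer: 2


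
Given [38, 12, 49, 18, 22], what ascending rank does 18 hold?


Sort ascending: [12, 18, 22, 38, 49]
Find 18 in the sorted list.
18 is at position 2 (1-indexed).
Final answer: 2


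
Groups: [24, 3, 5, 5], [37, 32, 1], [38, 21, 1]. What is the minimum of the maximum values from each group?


Find max of each group:
  Group 1: [24, 3, 5, 5] -> max = 24
  Group 2: [37, 32, 1] -> max = 37
  Group 3: [38, 21, 1] -> max = 38
Maxes: [24, 37, 38]
Minimum of maxes = 24
Final answer: 24


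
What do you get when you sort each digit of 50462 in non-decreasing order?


The number 50462 has digits: 5, 0, 4, 6, 2
Sorted: 0, 2, 4, 5, 6
Joining the sorted digits gives the result.
Final answer: 02456


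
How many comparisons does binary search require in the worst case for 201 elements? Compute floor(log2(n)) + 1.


Binary search halves the search space each step.
Maximum comparisons = floor(log2(201)) + 1
log2(201) = 7.6511
floor(log2(201)) = 7, so 7 + 1 = 8
Final answer: 8


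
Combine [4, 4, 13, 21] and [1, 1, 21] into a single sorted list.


List A: [4, 4, 13, 21]
List B: [1, 1, 21]
Repeatedly compare the front elements and take the smaller:
  4 vs 1 -> take 1
  4 vs 1 -> take 1
  4 vs 21 -> take 4
  4 vs 21 -> take 4
  13 vs 21 -> take 13
  21 vs 21 -> take 21
  A is exhausted; append the rest of B: [21]
Final answer: [1, 1, 4, 4, 13, 21, 21]


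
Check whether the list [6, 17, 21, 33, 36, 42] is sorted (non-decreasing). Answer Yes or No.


Check consecutive pairs:
  6 <= 17? True
  17 <= 21? True
  21 <= 33? True
  33 <= 36? True
  36 <= 42? True
Every consecutive pair is in order, so the list is non-decreasing.
Final answer: Yes


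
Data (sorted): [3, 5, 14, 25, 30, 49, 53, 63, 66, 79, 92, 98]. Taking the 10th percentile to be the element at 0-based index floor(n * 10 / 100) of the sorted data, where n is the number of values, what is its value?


The dataset has n = 12 elements.
Index = floor(12 * 10 / 100) = floor(120 / 100) = floor(1.2) = 1
Counting from index 0 in the sorted data, the element at index 1 is 5.
Final answer: 5


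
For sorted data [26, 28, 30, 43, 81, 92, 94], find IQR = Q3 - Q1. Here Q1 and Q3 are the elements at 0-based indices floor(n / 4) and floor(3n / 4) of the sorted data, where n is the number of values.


The data has n = 7 elements.
Q1 index = floor(7 / 4) = floor(1.75) = 1; Q3 index = floor(3 * 7 / 4) = floor(5.25) = 5
Q1 = element at index 1 = 28
Q3 = element at index 5 = 92
IQR = 92 - 28 = 64
Final answer: 64


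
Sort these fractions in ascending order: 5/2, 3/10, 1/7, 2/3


Convert to decimal for comparison:
  5/2 = 2.5
  3/10 = 0.3
  1/7 = 0.1429
  2/3 = 0.6667
Decimals in increasing order: 0.1429 < 0.3 < 0.6667 < 2.5
Writing each back as its fraction gives the sorted order.
Final answer: 1/7, 3/10, 2/3, 5/2


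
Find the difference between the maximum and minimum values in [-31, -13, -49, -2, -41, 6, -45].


Maximum value: 6
Minimum value: -49
Range = 6 - (-49) = 55
Final answer: 55


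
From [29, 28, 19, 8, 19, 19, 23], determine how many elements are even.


Check each element:
  29 is odd
  28 is even
  19 is odd
  8 is even
  19 is odd
  19 is odd
  23 is odd
Evens: [28, 8]
Count of evens = 2
Final answer: 2


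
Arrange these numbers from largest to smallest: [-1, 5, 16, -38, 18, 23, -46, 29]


Original list: [-1, 5, 16, -38, 18, 23, -46, 29]
Repeatedly take the largest remaining element:
  Remaining [-1, 5, 16, -38, 18, 23, -46, 29] -> largest is 29
  Remaining [-1, 5, 16, -38, 18, 23, -46] -> largest is 23
  Remaining [-1, 5, 16, -38, 18, -46] -> largest is 18
  Remaining [-1, 5, 16, -38, -46] -> largest is 16
  Remaining [-1, 5, -38, -46] -> largest is 5
  Remaining [-1, -38, -46] -> largest is -1
  Remaining [-38, -46] -> largest is -38
  Remaining [-46] -> largest is -46
Collecting the picks in order gives the descending list.
Final answer: [29, 23, 18, 16, 5, -1, -38, -46]


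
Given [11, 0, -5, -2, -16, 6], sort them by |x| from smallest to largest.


Compute absolute values:
  |11| = 11
  |0| = 0
  |-5| = 5
  |-2| = 2
  |-16| = 16
  |6| = 6
Absolute values in increasing order: 0 < 2 < 5 < 6 < 11 < 16
Listing the original numbers in that order gives the answer.
Final answer: [0, -2, -5, 6, 11, -16]


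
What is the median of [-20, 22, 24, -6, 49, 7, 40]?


First, sort the list: [-20, -6, 7, 22, 24, 40, 49]
The list has 7 elements (odd count).
The middle index is 3 (0-based), and the element there is 22.
Final answer: 22


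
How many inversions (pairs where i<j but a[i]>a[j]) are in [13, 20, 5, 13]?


For each element, count the later elements that are smaller than it:
  13 (index 0): smaller elements after it = [5] -> 1
  20 (index 1): smaller elements after it = [5, 13] -> 2
  5 (index 2): smaller elements after it = [] -> 0
Total inversions = 1 + 2 + 0 = 3
Final answer: 3


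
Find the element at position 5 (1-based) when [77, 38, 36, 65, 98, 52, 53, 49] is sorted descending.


Sort descending: [98, 77, 65, 53, 52, 49, 38, 36]
The 5th element (1-indexed) is at index 4.
Value = 52
Final answer: 52


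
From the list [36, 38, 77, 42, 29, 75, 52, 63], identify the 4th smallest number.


Sort ascending: [29, 36, 38, 42, 52, 63, 75, 77]
The 4th element (1-indexed) is at index 3.
Value = 42
Final answer: 42


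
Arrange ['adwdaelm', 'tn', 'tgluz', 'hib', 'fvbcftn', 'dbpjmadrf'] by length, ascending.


Compute lengths:
  'adwdaelm' has length 8
  'tn' has length 2
  'tgluz' has length 5
  'hib' has length 3
  'fvbcftn' has length 7
  'dbpjmadrf' has length 9
Lengths in increasing order: 2 < 3 < 5 < 7 < 8 < 9
Listing the words in that order gives the answer.
Final answer: ['tn', 'hib', 'tgluz', 'fvbcftn', 'adwdaelm', 'dbpjmadrf']


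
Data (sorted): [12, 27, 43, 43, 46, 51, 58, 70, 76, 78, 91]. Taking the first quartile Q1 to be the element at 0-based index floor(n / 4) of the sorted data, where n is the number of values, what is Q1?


The list has n = 11 elements.
Q1 index = floor(11 / 4) = floor(2.75) = 2
Counting from index 0 in the sorted data, the element at index 2 is 43.
Final answer: 43


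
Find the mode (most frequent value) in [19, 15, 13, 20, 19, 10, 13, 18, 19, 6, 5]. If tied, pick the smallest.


Count the frequency of each value:
  5 appears 1 time(s)
  6 appears 1 time(s)
  10 appears 1 time(s)
  13 appears 2 time(s)
  15 appears 1 time(s)
  18 appears 1 time(s)
  19 appears 3 time(s)
  20 appears 1 time(s)
Maximum frequency is 3.
Only 19 reaches that frequency, so it is the mode.
Final answer: 19


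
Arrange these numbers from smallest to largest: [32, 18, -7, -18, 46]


Original list: [32, 18, -7, -18, 46]
Repeatedly take the smallest remaining element:
  Remaining [32, 18, -7, -18, 46] -> smallest is -18
  Remaining [32, 18, -7, 46] -> smallest is -7
  Remaining [32, 18, 46] -> smallest is 18
  Remaining [32, 46] -> smallest is 32
  Remaining [46] -> smallest is 46
Collecting the picks in order gives the sorted list.
Final answer: [-18, -7, 18, 32, 46]


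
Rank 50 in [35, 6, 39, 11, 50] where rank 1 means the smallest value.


Sort ascending: [6, 11, 35, 39, 50]
Find 50 in the sorted list.
50 is at position 5 (1-indexed).
Final answer: 5


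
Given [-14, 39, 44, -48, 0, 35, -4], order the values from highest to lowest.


Original list: [-14, 39, 44, -48, 0, 35, -4]
Repeatedly take the largest remaining element:
  Remaining [-14, 39, 44, -48, 0, 35, -4] -> largest is 44
  Remaining [-14, 39, -48, 0, 35, -4] -> largest is 39
  Remaining [-14, -48, 0, 35, -4] -> largest is 35
  Remaining [-14, -48, 0, -4] -> largest is 0
  Remaining [-14, -48, -4] -> largest is -4
  Remaining [-14, -48] -> largest is -14
  Remaining [-48] -> largest is -48
Collecting the picks in order gives the descending list.
Final answer: [44, 39, 35, 0, -4, -14, -48]


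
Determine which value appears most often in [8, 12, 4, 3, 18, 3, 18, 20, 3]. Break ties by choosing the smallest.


Count the frequency of each value:
  3 appears 3 time(s)
  4 appears 1 time(s)
  8 appears 1 time(s)
  12 appears 1 time(s)
  18 appears 2 time(s)
  20 appears 1 time(s)
Maximum frequency is 3.
Only 3 reaches that frequency, so it is the mode.
Final answer: 3


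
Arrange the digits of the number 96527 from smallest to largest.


The number 96527 has digits: 9, 6, 5, 2, 7
Sorted: 2, 5, 6, 7, 9
Joining the sorted digits gives the result.
Final answer: 25679


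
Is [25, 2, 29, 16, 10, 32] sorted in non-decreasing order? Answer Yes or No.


Check consecutive pairs:
  25 <= 2? False
  2 <= 29? True
  29 <= 16? False
  16 <= 10? False
  10 <= 32? True
3 consecutive pair(s) are out of order, so the list is not sorted.
Final answer: No


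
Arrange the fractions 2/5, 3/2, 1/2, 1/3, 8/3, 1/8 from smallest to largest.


Convert to decimal for comparison:
  2/5 = 0.4
  3/2 = 1.5
  1/2 = 0.5
  1/3 = 0.3333
  8/3 = 2.6667
  1/8 = 0.125
Decimals in increasing order: 0.125 < 0.3333 < 0.4 < 0.5 < 1.5 < 2.6667
Writing each back as its fraction gives the sorted order.
Final answer: 1/8, 1/3, 2/5, 1/2, 3/2, 8/3


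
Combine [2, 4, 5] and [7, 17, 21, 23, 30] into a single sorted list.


List A: [2, 4, 5]
List B: [7, 17, 21, 23, 30]
Repeatedly compare the front elements and take the smaller:
  2 vs 7 -> take 2
  4 vs 7 -> take 4
  5 vs 7 -> take 5
  A is exhausted; append the rest of B: [7, 17, 21, 23, 30]
Final answer: [2, 4, 5, 7, 17, 21, 23, 30]


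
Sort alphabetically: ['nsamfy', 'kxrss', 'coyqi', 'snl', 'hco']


Compare strings character by character (the first differing letter decides):
  'coyqi' < 'hco' since 'c' < 'h' at position 1
  'hco' < 'kxrss' since 'h' < 'k' at position 1
  'kxrss' < 'nsamfy' since 'k' < 'n' at position 1
  'nsamfy' < 'snl' since 'n' < 's' at position 1
Chaining these comparisons gives the alphabetical order.
Final answer: ['coyqi', 'hco', 'kxrss', 'nsamfy', 'snl']


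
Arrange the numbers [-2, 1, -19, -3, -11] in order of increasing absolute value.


Compute absolute values:
  |-2| = 2
  |1| = 1
  |-19| = 19
  |-3| = 3
  |-11| = 11
Absolute values in increasing order: 1 < 2 < 3 < 11 < 19
Listing the original numbers in that order gives the answer.
Final answer: [1, -2, -3, -11, -19]


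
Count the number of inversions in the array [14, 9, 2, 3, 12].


For each element, count the later elements that are smaller than it:
  14 (index 0): smaller elements after it = [9, 2, 3, 12] -> 4
  9 (index 1): smaller elements after it = [2, 3] -> 2
  2 (index 2): smaller elements after it = [] -> 0
  3 (index 3): smaller elements after it = [] -> 0
Total inversions = 4 + 2 + 0 + 0 = 6
Final answer: 6


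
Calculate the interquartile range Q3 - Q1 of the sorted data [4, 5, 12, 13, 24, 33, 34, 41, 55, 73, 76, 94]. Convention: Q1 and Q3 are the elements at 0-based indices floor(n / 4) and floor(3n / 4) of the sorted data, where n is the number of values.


The data has n = 12 elements.
Q1 index = floor(12 / 4) = floor(3) = 3; Q3 index = floor(3 * 12 / 4) = floor(9) = 9
Q1 = element at index 3 = 13
Q3 = element at index 9 = 73
IQR = 73 - 13 = 60
Final answer: 60


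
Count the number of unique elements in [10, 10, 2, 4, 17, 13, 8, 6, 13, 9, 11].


List all unique values:
Distinct values: [2, 4, 6, 8, 9, 10, 11, 13, 17]
Count = 9
Final answer: 9


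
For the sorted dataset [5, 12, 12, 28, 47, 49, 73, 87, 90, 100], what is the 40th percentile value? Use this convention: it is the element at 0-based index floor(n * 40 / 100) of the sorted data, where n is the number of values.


The dataset has n = 10 elements.
Index = floor(10 * 40 / 100) = floor(400 / 100) = floor(4) = 4
Counting from index 0 in the sorted data, the element at index 4 is 47.
Final answer: 47


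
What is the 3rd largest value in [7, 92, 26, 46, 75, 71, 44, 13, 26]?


Sort descending: [92, 75, 71, 46, 44, 26, 26, 13, 7]
The 3rd element (1-indexed) is at index 2.
Value = 71
Final answer: 71


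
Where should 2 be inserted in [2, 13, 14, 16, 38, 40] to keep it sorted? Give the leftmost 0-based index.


List is sorted: [2, 13, 14, 16, 38, 40]
We need the leftmost position where 2 can be inserted, i.e. the first index whose element is >= 2 (or the end of the list if none is).
Binary search with low=0, high=6 (0-based indices):
  low=0, high=6, mid=3: a[3]=16 >= 2, so high = 3
  low=0, high=3, mid=1: a[1]=13 >= 2, so high = 1
  low=0, high=1, mid=0: a[0]=2 >= 2, so high = 0
Now low = high = 0, so the insertion index is 0.
Final answer: 0


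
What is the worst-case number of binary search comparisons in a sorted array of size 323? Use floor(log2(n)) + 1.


Binary search halves the search space each step.
Maximum comparisons = floor(log2(323)) + 1
log2(323) = 8.3354
floor(log2(323)) = 8, so 8 + 1 = 9
Final answer: 9


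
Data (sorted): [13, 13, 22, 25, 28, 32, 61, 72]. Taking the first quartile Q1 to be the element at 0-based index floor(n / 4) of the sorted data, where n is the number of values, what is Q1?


The list has n = 8 elements.
Q1 index = floor(8 / 4) = floor(2) = 2
Counting from index 0 in the sorted data, the element at index 2 is 22.
Final answer: 22


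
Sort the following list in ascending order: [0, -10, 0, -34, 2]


Original list: [0, -10, 0, -34, 2]
Repeatedly take the smallest remaining element:
  Remaining [0, -10, 0, -34, 2] -> smallest is -34
  Remaining [0, -10, 0, 2] -> smallest is -10
  Remaining [0, 0, 2] -> smallest is 0
  Remaining [0, 2] -> smallest is 0
  Remaining [2] -> smallest is 2
Collecting the picks in order gives the sorted list.
Final answer: [-34, -10, 0, 0, 2]


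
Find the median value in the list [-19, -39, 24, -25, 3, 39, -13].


First, sort the list: [-39, -25, -19, -13, 3, 24, 39]
The list has 7 elements (odd count).
The middle index is 3 (0-based), and the element there is -13.
Final answer: -13


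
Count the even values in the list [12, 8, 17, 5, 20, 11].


Check each element:
  12 is even
  8 is even
  17 is odd
  5 is odd
  20 is even
  11 is odd
Evens: [12, 8, 20]
Count of evens = 3
Final answer: 3


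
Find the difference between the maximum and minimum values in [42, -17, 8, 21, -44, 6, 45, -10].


Maximum value: 45
Minimum value: -44
Range = 45 - (-44) = 89
Final answer: 89


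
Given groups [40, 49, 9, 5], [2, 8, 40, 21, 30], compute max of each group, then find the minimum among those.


Find max of each group:
  Group 1: [40, 49, 9, 5] -> max = 49
  Group 2: [2, 8, 40, 21, 30] -> max = 40
Maxes: [49, 40]
Minimum of maxes = 40
Final answer: 40


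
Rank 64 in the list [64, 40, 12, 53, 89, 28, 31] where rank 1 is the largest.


Sort descending: [89, 64, 53, 40, 31, 28, 12]
Find 64 in the sorted list.
64 is at position 2.
Final answer: 2


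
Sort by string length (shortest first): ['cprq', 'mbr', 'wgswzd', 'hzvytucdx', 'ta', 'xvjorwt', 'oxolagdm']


Compute lengths:
  'cprq' has length 4
  'mbr' has length 3
  'wgswzd' has length 6
  'hzvytucdx' has length 9
  'ta' has length 2
  'xvjorwt' has length 7
  'oxolagdm' has length 8
Lengths in increasing order: 2 < 3 < 4 < 6 < 7 < 8 < 9
Listing the words in that order gives the answer.
Final answer: ['ta', 'mbr', 'cprq', 'wgswzd', 'xvjorwt', 'oxolagdm', 'hzvytucdx']


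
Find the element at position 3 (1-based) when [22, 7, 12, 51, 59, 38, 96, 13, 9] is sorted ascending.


Sort ascending: [7, 9, 12, 13, 22, 38, 51, 59, 96]
The 3rd element (1-indexed) is at index 2.
Value = 12
Final answer: 12


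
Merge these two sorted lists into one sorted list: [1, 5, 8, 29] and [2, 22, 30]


List A: [1, 5, 8, 29]
List B: [2, 22, 30]
Repeatedly compare the front elements and take the smaller:
  1 vs 2 -> take 1
  5 vs 2 -> take 2
  5 vs 22 -> take 5
  8 vs 22 -> take 8
  29 vs 22 -> take 22
  29 vs 30 -> take 29
  A is exhausted; append the rest of B: [30]
Final answer: [1, 2, 5, 8, 22, 29, 30]


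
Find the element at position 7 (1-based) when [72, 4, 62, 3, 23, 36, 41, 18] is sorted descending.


Sort descending: [72, 62, 41, 36, 23, 18, 4, 3]
The 7th element (1-indexed) is at index 6.
Value = 4
Final answer: 4


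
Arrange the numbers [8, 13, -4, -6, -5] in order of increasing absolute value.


Compute absolute values:
  |8| = 8
  |13| = 13
  |-4| = 4
  |-6| = 6
  |-5| = 5
Absolute values in increasing order: 4 < 5 < 6 < 8 < 13
Listing the original numbers in that order gives the answer.
Final answer: [-4, -5, -6, 8, 13]


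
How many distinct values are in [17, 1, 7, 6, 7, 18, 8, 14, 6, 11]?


List all unique values:
Distinct values: [1, 6, 7, 8, 11, 14, 17, 18]
Count = 8
Final answer: 8


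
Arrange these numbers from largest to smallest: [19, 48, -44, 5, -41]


Original list: [19, 48, -44, 5, -41]
Repeatedly take the largest remaining element:
  Remaining [19, 48, -44, 5, -41] -> largest is 48
  Remaining [19, -44, 5, -41] -> largest is 19
  Remaining [-44, 5, -41] -> largest is 5
  Remaining [-44, -41] -> largest is -41
  Remaining [-44] -> largest is -44
Collecting the picks in order gives the descending list.
Final answer: [48, 19, 5, -41, -44]


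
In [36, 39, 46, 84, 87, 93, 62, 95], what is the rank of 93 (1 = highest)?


Sort descending: [95, 93, 87, 84, 62, 46, 39, 36]
Find 93 in the sorted list.
93 is at position 2.
Final answer: 2


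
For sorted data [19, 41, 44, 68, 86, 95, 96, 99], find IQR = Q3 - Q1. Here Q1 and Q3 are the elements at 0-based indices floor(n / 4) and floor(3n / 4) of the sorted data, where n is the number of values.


The data has n = 8 elements.
Q1 index = floor(8 / 4) = floor(2) = 2; Q3 index = floor(3 * 8 / 4) = floor(6) = 6
Q1 = element at index 2 = 44
Q3 = element at index 6 = 96
IQR = 96 - 44 = 52
Final answer: 52


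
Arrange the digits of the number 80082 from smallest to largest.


The number 80082 has digits: 8, 0, 0, 8, 2
Sorted: 0, 0, 2, 8, 8
Joining the sorted digits gives the result.
Final answer: 00288


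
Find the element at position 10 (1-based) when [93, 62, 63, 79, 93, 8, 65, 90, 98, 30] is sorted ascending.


Sort ascending: [8, 30, 62, 63, 65, 79, 90, 93, 93, 98]
The 10th element (1-indexed) is at index 9.
Value = 98
Final answer: 98


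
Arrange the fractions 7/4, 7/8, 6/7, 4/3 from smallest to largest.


Convert to decimal for comparison:
  7/4 = 1.75
  7/8 = 0.875
  6/7 = 0.8571
  4/3 = 1.3333
Decimals in increasing order: 0.8571 < 0.875 < 1.3333 < 1.75
Writing each back as its fraction gives the sorted order.
Final answer: 6/7, 7/8, 4/3, 7/4


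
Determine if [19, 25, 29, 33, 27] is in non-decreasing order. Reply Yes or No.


Check consecutive pairs:
  19 <= 25? True
  25 <= 29? True
  29 <= 33? True
  33 <= 27? False
1 consecutive pair(s) are out of order, so the list is not sorted.
Final answer: No


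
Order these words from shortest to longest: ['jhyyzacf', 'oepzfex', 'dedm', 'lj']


Compute lengths:
  'jhyyzacf' has length 8
  'oepzfex' has length 7
  'dedm' has length 4
  'lj' has length 2
Lengths in increasing order: 2 < 4 < 7 < 8
Listing the words in that order gives the answer.
Final answer: ['lj', 'dedm', 'oepzfex', 'jhyyzacf']


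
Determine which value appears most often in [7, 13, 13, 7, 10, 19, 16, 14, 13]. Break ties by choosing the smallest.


Count the frequency of each value:
  7 appears 2 time(s)
  10 appears 1 time(s)
  13 appears 3 time(s)
  14 appears 1 time(s)
  16 appears 1 time(s)
  19 appears 1 time(s)
Maximum frequency is 3.
Only 13 reaches that frequency, so it is the mode.
Final answer: 13


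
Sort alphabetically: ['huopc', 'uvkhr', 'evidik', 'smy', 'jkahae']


Compare strings character by character (the first differing letter decides):
  'evidik' < 'huopc' since 'e' < 'h' at position 1
  'huopc' < 'jkahae' since 'h' < 'j' at position 1
  'jkahae' < 'smy' since 'j' < 's' at position 1
  'smy' < 'uvkhr' since 's' < 'u' at position 1
Chaining these comparisons gives the alphabetical order.
Final answer: ['evidik', 'huopc', 'jkahae', 'smy', 'uvkhr']


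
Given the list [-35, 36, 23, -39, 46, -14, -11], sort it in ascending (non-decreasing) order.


Original list: [-35, 36, 23, -39, 46, -14, -11]
Repeatedly take the smallest remaining element:
  Remaining [-35, 36, 23, -39, 46, -14, -11] -> smallest is -39
  Remaining [-35, 36, 23, 46, -14, -11] -> smallest is -35
  Remaining [36, 23, 46, -14, -11] -> smallest is -14
  Remaining [36, 23, 46, -11] -> smallest is -11
  Remaining [36, 23, 46] -> smallest is 23
  Remaining [36, 46] -> smallest is 36
  Remaining [46] -> smallest is 46
Collecting the picks in order gives the sorted list.
Final answer: [-39, -35, -14, -11, 23, 36, 46]


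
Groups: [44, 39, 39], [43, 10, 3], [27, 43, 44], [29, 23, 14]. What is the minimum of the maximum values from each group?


Find max of each group:
  Group 1: [44, 39, 39] -> max = 44
  Group 2: [43, 10, 3] -> max = 43
  Group 3: [27, 43, 44] -> max = 44
  Group 4: [29, 23, 14] -> max = 29
Maxes: [44, 43, 44, 29]
Minimum of maxes = 29
Final answer: 29


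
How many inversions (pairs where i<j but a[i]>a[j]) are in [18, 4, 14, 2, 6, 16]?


For each element, count the later elements that are smaller than it:
  18 (index 0): smaller elements after it = [4, 14, 2, 6, 16] -> 5
  4 (index 1): smaller elements after it = [2] -> 1
  14 (index 2): smaller elements after it = [2, 6] -> 2
  2 (index 3): smaller elements after it = [] -> 0
  6 (index 4): smaller elements after it = [] -> 0
Total inversions = 5 + 1 + 2 + 0 + 0 = 8
Final answer: 8


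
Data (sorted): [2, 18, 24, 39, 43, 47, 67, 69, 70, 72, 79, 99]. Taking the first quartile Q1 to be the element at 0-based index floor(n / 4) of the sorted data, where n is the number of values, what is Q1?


The list has n = 12 elements.
Q1 index = floor(12 / 4) = floor(3) = 3
Counting from index 0 in the sorted data, the element at index 3 is 39.
Final answer: 39


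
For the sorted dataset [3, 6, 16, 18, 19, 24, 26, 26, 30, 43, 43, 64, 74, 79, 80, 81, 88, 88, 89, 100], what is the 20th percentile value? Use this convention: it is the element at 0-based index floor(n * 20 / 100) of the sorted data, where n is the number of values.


The dataset has n = 20 elements.
Index = floor(20 * 20 / 100) = floor(400 / 100) = floor(4) = 4
Counting from index 0 in the sorted data, the element at index 4 is 19.
Final answer: 19


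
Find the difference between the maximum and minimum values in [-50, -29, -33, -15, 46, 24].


Maximum value: 46
Minimum value: -50
Range = 46 - (-50) = 96
Final answer: 96


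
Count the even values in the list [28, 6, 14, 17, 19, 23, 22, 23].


Check each element:
  28 is even
  6 is even
  14 is even
  17 is odd
  19 is odd
  23 is odd
  22 is even
  23 is odd
Evens: [28, 6, 14, 22]
Count of evens = 4
Final answer: 4


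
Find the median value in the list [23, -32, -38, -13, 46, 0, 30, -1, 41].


First, sort the list: [-38, -32, -13, -1, 0, 23, 30, 41, 46]
The list has 9 elements (odd count).
The middle index is 4 (0-based), and the element there is 0.
Final answer: 0


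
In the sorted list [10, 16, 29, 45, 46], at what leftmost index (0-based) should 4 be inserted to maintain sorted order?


List is sorted: [10, 16, 29, 45, 46]
We need the leftmost position where 4 can be inserted, i.e. the first index whose element is >= 4 (or the end of the list if none is).
Binary search with low=0, high=5 (0-based indices):
  low=0, high=5, mid=2: a[2]=29 >= 4, so high = 2
  low=0, high=2, mid=1: a[1]=16 >= 4, so high = 1
  low=0, high=1, mid=0: a[0]=10 >= 4, so high = 0
Now low = high = 0, so the insertion index is 0.
Final answer: 0


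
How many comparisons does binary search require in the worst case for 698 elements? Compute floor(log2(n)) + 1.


Binary search halves the search space each step.
Maximum comparisons = floor(log2(698)) + 1
log2(698) = 9.4471
floor(log2(698)) = 9, so 9 + 1 = 10
Final answer: 10


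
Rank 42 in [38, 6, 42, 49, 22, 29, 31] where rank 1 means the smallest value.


Sort ascending: [6, 22, 29, 31, 38, 42, 49]
Find 42 in the sorted list.
42 is at position 6 (1-indexed).
Final answer: 6


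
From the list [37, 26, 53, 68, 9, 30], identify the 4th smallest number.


Sort ascending: [9, 26, 30, 37, 53, 68]
The 4th element (1-indexed) is at index 3.
Value = 37
Final answer: 37


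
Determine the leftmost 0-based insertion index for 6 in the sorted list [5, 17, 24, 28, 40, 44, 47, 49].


List is sorted: [5, 17, 24, 28, 40, 44, 47, 49]
We need the leftmost position where 6 can be inserted, i.e. the first index whose element is >= 6 (or the end of the list if none is).
Binary search with low=0, high=8 (0-based indices):
  low=0, high=8, mid=4: a[4]=40 >= 6, so high = 4
  low=0, high=4, mid=2: a[2]=24 >= 6, so high = 2
  low=0, high=2, mid=1: a[1]=17 >= 6, so high = 1
  low=0, high=1, mid=0: a[0]=5 < 6, so low = 1
Now low = high = 1, so the insertion index is 1.
Final answer: 1


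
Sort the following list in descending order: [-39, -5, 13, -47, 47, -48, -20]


Original list: [-39, -5, 13, -47, 47, -48, -20]
Repeatedly take the largest remaining element:
  Remaining [-39, -5, 13, -47, 47, -48, -20] -> largest is 47
  Remaining [-39, -5, 13, -47, -48, -20] -> largest is 13
  Remaining [-39, -5, -47, -48, -20] -> largest is -5
  Remaining [-39, -47, -48, -20] -> largest is -20
  Remaining [-39, -47, -48] -> largest is -39
  Remaining [-47, -48] -> largest is -47
  Remaining [-48] -> largest is -48
Collecting the picks in order gives the descending list.
Final answer: [47, 13, -5, -20, -39, -47, -48]


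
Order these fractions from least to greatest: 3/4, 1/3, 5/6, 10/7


Convert to decimal for comparison:
  3/4 = 0.75
  1/3 = 0.3333
  5/6 = 0.8333
  10/7 = 1.4286
Decimals in increasing order: 0.3333 < 0.75 < 0.8333 < 1.4286
Writing each back as its fraction gives the sorted order.
Final answer: 1/3, 3/4, 5/6, 10/7


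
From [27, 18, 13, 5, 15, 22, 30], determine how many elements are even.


Check each element:
  27 is odd
  18 is even
  13 is odd
  5 is odd
  15 is odd
  22 is even
  30 is even
Evens: [18, 22, 30]
Count of evens = 3
Final answer: 3


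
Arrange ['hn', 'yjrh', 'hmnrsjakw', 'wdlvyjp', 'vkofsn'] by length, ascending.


Compute lengths:
  'hn' has length 2
  'yjrh' has length 4
  'hmnrsjakw' has length 9
  'wdlvyjp' has length 7
  'vkofsn' has length 6
Lengths in increasing order: 2 < 4 < 6 < 7 < 9
Listing the words in that order gives the answer.
Final answer: ['hn', 'yjrh', 'vkofsn', 'wdlvyjp', 'hmnrsjakw']


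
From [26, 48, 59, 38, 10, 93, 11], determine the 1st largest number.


Sort descending: [93, 59, 48, 38, 26, 11, 10]
The 1st element (1-indexed) is at index 0.
Value = 93
Final answer: 93


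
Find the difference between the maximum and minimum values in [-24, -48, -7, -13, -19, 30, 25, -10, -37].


Maximum value: 30
Minimum value: -48
Range = 30 - (-48) = 78
Final answer: 78


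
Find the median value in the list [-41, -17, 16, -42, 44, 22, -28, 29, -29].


First, sort the list: [-42, -41, -29, -28, -17, 16, 22, 29, 44]
The list has 9 elements (odd count).
The middle index is 4 (0-based), and the element there is -17.
Final answer: -17


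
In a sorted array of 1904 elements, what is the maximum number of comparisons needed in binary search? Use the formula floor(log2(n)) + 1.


Binary search halves the search space each step.
Maximum comparisons = floor(log2(1904)) + 1
log2(1904) = 10.8948
floor(log2(1904)) = 10, so 10 + 1 = 11
Final answer: 11


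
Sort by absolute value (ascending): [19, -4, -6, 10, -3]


Compute absolute values:
  |19| = 19
  |-4| = 4
  |-6| = 6
  |10| = 10
  |-3| = 3
Absolute values in increasing order: 3 < 4 < 6 < 10 < 19
Listing the original numbers in that order gives the answer.
Final answer: [-3, -4, -6, 10, 19]


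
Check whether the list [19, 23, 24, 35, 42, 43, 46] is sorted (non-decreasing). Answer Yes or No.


Check consecutive pairs:
  19 <= 23? True
  23 <= 24? True
  24 <= 35? True
  35 <= 42? True
  42 <= 43? True
  43 <= 46? True
Every consecutive pair is in order, so the list is non-decreasing.
Final answer: Yes


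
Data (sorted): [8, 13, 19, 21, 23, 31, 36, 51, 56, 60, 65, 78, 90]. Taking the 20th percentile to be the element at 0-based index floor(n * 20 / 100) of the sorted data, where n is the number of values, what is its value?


The dataset has n = 13 elements.
Index = floor(13 * 20 / 100) = floor(260 / 100) = floor(2.6) = 2
Counting from index 0 in the sorted data, the element at index 2 is 19.
Final answer: 19


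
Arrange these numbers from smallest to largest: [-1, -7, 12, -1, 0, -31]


Original list: [-1, -7, 12, -1, 0, -31]
Repeatedly take the smallest remaining element:
  Remaining [-1, -7, 12, -1, 0, -31] -> smallest is -31
  Remaining [-1, -7, 12, -1, 0] -> smallest is -7
  Remaining [-1, 12, -1, 0] -> smallest is -1
  Remaining [12, -1, 0] -> smallest is -1
  Remaining [12, 0] -> smallest is 0
  Remaining [12] -> smallest is 12
Collecting the picks in order gives the sorted list.
Final answer: [-31, -7, -1, -1, 0, 12]


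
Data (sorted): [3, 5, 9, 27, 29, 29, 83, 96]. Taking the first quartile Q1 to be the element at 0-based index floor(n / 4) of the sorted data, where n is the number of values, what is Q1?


The list has n = 8 elements.
Q1 index = floor(8 / 4) = floor(2) = 2
Counting from index 0 in the sorted data, the element at index 2 is 9.
Final answer: 9


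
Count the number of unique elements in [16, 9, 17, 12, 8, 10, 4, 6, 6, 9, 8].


List all unique values:
Distinct values: [4, 6, 8, 9, 10, 12, 16, 17]
Count = 8
Final answer: 8


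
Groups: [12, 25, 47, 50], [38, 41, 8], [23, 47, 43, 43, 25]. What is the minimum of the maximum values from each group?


Find max of each group:
  Group 1: [12, 25, 47, 50] -> max = 50
  Group 2: [38, 41, 8] -> max = 41
  Group 3: [23, 47, 43, 43, 25] -> max = 47
Maxes: [50, 41, 47]
Minimum of maxes = 41
Final answer: 41


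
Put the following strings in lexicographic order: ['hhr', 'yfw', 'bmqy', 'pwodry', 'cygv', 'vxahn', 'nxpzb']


Compare strings character by character (the first differing letter decides):
  'bmqy' < 'cygv' since 'b' < 'c' at position 1
  'cygv' < 'hhr' since 'c' < 'h' at position 1
  'hhr' < 'nxpzb' since 'h' < 'n' at position 1
  'nxpzb' < 'pwodry' since 'n' < 'p' at position 1
  'pwodry' < 'vxahn' since 'p' < 'v' at position 1
  'vxahn' < 'yfw' since 'v' < 'y' at position 1
Chaining these comparisons gives the alphabetical order.
Final answer: ['bmqy', 'cygv', 'hhr', 'nxpzb', 'pwodry', 'vxahn', 'yfw']


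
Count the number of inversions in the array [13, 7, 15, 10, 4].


For each element, count the later elements that are smaller than it:
  13 (index 0): smaller elements after it = [7, 10, 4] -> 3
  7 (index 1): smaller elements after it = [4] -> 1
  15 (index 2): smaller elements after it = [10, 4] -> 2
  10 (index 3): smaller elements after it = [4] -> 1
Total inversions = 3 + 1 + 2 + 1 = 7
Final answer: 7


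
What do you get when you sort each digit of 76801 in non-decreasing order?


The number 76801 has digits: 7, 6, 8, 0, 1
Sorted: 0, 1, 6, 7, 8
Joining the sorted digits gives the result.
Final answer: 01678


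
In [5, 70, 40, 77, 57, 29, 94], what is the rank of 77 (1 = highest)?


Sort descending: [94, 77, 70, 57, 40, 29, 5]
Find 77 in the sorted list.
77 is at position 2.
Final answer: 2


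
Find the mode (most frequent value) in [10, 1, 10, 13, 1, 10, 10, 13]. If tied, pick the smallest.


Count the frequency of each value:
  1 appears 2 time(s)
  10 appears 4 time(s)
  13 appears 2 time(s)
Maximum frequency is 4.
Only 10 reaches that frequency, so it is the mode.
Final answer: 10


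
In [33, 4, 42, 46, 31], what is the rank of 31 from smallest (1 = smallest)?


Sort ascending: [4, 31, 33, 42, 46]
Find 31 in the sorted list.
31 is at position 2 (1-indexed).
Final answer: 2


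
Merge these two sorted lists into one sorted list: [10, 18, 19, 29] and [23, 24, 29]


List A: [10, 18, 19, 29]
List B: [23, 24, 29]
Repeatedly compare the front elements and take the smaller:
  10 vs 23 -> take 10
  18 vs 23 -> take 18
  19 vs 23 -> take 19
  29 vs 23 -> take 23
  29 vs 24 -> take 24
  29 vs 29 -> take 29
  A is exhausted; append the rest of B: [29]
Final answer: [10, 18, 19, 23, 24, 29, 29]


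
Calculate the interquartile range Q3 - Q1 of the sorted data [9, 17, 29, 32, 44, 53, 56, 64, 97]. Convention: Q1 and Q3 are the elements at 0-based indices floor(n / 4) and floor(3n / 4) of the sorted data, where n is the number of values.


The data has n = 9 elements.
Q1 index = floor(9 / 4) = floor(2.25) = 2; Q3 index = floor(3 * 9 / 4) = floor(6.75) = 6
Q1 = element at index 2 = 29
Q3 = element at index 6 = 56
IQR = 56 - 29 = 27
Final answer: 27
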